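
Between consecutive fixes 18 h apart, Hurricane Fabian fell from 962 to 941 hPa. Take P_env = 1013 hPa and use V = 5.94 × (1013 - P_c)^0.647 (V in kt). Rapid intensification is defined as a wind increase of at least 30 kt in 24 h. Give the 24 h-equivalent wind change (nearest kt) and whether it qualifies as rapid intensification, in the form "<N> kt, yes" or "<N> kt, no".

V₁: ΔP = 51, V ≈ 5.94 × 51^0.647 ≈ 75.61 kt.
V₂: ΔP = 72, V ≈ 5.94 × 72^0.647 ≈ 94.51 kt.
ΔV over 18 h = 18.90 kt → 24 h equivalent = 18.90 × 24/18 ≈ 25.20 kt.
25 kt < 30 kt ⇒ not rapid intensification.

25 kt, no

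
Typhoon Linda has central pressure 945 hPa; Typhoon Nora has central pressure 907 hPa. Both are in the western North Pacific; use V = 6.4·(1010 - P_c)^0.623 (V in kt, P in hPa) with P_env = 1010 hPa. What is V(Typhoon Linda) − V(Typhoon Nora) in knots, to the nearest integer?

Typhoon Linda: ΔP = 65; V ≈ 6.4 × 65^0.623 ≈ 86.22 kt.
Typhoon Nora: ΔP = 103; V ≈ 6.4 × 103^0.623 ≈ 114.86 kt.
Difference ≈ 86.22 − 114.86 = -28.64 → -29 kt.

-29 kt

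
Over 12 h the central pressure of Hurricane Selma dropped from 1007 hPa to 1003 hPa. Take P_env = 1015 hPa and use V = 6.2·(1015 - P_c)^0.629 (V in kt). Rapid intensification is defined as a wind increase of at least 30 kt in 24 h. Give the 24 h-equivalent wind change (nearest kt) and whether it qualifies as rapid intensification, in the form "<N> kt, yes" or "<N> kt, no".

V₁: ΔP = 8, V ≈ 6.2 × 8^0.629 ≈ 22.93 kt.
V₂: ΔP = 12, V ≈ 6.2 × 12^0.629 ≈ 29.59 kt.
ΔV over 12 h = 6.66 kt → 24 h equivalent = 6.66 × 24/12 ≈ 13.32 kt.
13 kt < 30 kt ⇒ not rapid intensification.

13 kt, no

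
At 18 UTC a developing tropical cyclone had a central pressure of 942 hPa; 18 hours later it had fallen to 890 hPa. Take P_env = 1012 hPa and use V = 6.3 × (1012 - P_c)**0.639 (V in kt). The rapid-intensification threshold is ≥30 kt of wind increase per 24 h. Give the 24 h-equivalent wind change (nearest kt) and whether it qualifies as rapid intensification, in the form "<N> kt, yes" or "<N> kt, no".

V₁: ΔP = 70, V ≈ 6.3 × 70^0.639 ≈ 95.14 kt.
V₂: ΔP = 122, V ≈ 6.3 × 122^0.639 ≈ 135.68 kt.
ΔV over 18 h = 40.54 kt → 24 h equivalent = 40.54 × 24/18 ≈ 54.05 kt.
54 kt ≥ 30 kt ⇒ rapid intensification.

54 kt, yes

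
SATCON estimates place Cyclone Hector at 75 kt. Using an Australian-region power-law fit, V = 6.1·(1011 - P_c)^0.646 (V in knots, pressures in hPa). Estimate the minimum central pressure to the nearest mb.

962 mb

ΔP = (V / 6.1)^(1/0.646) = (75/6.1)^1.548.
75/6.1 = 12.295; 12.295^1.548 ≈ 48.63 mb.
P_c = 1011 − 48.63 = 962.37 ≈ 962 mb.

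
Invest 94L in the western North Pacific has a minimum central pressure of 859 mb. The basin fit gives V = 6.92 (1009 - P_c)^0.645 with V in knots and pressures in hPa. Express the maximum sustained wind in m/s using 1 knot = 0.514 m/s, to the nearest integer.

90 m/s

ΔP = 1009 − 859 = 150 mb.
V ≈ 6.92 × 150^0.645 = 6.92 × 25.327 ≈ 175.261 kt.
175.261 × 0.514 ≈ 90.08 m/s → 90 m/s.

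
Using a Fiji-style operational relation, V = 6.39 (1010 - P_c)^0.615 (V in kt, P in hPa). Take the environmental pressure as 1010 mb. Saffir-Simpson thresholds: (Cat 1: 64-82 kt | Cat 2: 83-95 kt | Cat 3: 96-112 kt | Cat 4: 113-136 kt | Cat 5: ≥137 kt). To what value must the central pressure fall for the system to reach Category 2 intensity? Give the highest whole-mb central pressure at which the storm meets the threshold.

Category 2 begins at V = 83 kt.
Required ΔP = (83/6.39)^(1/0.615) = 12.989^1.626 ≈ 64.67 mb.
P_c ≤ 1010 − 64.67 = 945.33, so the highest integer P_c is 945 mb.

945 mb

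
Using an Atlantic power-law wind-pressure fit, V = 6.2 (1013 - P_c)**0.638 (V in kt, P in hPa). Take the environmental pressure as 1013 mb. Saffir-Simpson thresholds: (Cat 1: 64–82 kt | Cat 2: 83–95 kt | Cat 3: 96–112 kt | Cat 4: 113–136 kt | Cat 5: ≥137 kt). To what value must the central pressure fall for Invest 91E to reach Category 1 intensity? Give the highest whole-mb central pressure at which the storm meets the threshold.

Category 1 begins at V = 64 kt.
Required ΔP = (64/6.2)^(1/0.638) = 10.323^1.567 ≈ 38.82 mb.
P_c ≤ 1013 − 38.82 = 974.18, so the highest integer P_c is 974 mb.

974 mb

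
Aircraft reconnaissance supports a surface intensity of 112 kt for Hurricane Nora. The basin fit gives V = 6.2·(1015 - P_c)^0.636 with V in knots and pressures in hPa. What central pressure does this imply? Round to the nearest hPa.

ΔP = (V / 6.2)^(1/0.636) = (112/6.2)^1.572.
112/6.2 = 18.065; 18.065^1.572 ≈ 94.65 hPa.
P_c = 1015 − 94.65 = 920.35 ≈ 920 hPa.

920 hPa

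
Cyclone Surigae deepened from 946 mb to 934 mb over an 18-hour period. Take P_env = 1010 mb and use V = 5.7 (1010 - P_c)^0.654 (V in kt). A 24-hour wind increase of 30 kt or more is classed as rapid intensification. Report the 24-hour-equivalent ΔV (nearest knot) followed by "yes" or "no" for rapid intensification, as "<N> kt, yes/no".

V₁: ΔP = 64, V ≈ 5.7 × 64^0.654 ≈ 86.52 kt.
V₂: ΔP = 76, V ≈ 5.7 × 76^0.654 ≈ 96.81 kt.
ΔV over 18 h = 10.29 kt → 24 h equivalent = 10.29 × 24/18 ≈ 13.72 kt.
14 kt < 30 kt ⇒ not rapid intensification.

14 kt, no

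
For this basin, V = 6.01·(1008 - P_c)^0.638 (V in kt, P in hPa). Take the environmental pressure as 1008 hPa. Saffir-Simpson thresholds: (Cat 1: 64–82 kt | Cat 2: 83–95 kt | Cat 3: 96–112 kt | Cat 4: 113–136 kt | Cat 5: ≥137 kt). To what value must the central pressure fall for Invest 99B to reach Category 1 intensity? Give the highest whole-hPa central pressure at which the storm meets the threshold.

967 hPa

Category 1 begins at V = 64 kt.
Required ΔP = (64/6.01)^(1/0.638) = 10.649^1.567 ≈ 40.76 hPa.
P_c ≤ 1008 − 40.76 = 967.24, so the highest integer P_c is 967 hPa.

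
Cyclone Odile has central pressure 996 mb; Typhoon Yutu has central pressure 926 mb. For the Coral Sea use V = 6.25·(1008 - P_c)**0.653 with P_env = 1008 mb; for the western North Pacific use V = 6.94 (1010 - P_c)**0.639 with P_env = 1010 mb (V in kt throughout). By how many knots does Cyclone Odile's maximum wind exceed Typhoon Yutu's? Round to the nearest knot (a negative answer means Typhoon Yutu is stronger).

Cyclone Odile: ΔP = 12; V ≈ 6.25 × 12^0.653 ≈ 31.67 kt.
Typhoon Yutu: ΔP = 84; V ≈ 6.94 × 84^0.639 ≈ 117.75 kt.
Difference ≈ 31.67 − 117.75 = -86.08 → -86 kt.

-86 kt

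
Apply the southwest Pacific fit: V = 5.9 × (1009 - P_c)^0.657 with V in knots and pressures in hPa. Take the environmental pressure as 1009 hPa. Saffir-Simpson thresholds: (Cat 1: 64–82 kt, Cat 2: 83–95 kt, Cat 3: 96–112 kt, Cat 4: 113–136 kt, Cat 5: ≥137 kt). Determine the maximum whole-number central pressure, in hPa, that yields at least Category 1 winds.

Category 1 begins at V = 64 kt.
Required ΔP = (64/5.9)^(1/0.657) = 10.847^1.522 ≈ 37.66 hPa.
P_c ≤ 1009 − 37.66 = 971.34, so the highest integer P_c is 971 hPa.

971 hPa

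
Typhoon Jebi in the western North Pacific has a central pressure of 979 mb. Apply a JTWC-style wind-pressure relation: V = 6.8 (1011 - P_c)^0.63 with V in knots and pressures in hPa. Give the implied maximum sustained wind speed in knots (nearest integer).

ΔP = 1011 − 979 = 32 mb.
32^0.63 ≈ 8.877.
V ≈ 6.8 × 8.877 ≈ 60.4 kt.

60 kt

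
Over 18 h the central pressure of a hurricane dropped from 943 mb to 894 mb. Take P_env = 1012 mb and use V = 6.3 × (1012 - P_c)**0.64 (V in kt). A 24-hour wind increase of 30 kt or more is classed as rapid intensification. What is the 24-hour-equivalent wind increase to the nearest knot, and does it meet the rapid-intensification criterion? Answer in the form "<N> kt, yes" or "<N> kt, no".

52 kt, yes

V₁: ΔP = 69, V ≈ 6.3 × 69^0.64 ≈ 94.67 kt.
V₂: ΔP = 118, V ≈ 6.3 × 118^0.64 ≈ 133.46 kt.
ΔV over 18 h = 38.79 kt → 24 h equivalent = 38.79 × 24/18 ≈ 51.72 kt.
52 kt ≥ 30 kt ⇒ rapid intensification.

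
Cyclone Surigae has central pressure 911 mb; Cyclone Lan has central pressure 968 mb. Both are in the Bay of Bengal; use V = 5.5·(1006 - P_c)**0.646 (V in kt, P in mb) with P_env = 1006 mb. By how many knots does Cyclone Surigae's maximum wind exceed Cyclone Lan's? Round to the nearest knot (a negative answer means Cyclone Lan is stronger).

Cyclone Surigae: ΔP = 95; V ≈ 5.5 × 95^0.646 ≈ 104.23 kt.
Cyclone Lan: ΔP = 38; V ≈ 5.5 × 38^0.646 ≈ 57.66 kt.
Difference ≈ 104.23 − 57.66 = 46.57 → 47 kt.

47 kt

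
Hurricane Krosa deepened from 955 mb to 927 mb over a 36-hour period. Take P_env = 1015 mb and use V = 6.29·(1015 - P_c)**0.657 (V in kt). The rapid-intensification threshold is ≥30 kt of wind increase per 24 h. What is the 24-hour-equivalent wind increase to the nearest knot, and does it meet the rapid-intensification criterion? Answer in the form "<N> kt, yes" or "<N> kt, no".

V₁: ΔP = 60, V ≈ 6.29 × 60^0.657 ≈ 92.66 kt.
V₂: ΔP = 88, V ≈ 6.29 × 88^0.657 ≈ 119.17 kt.
ΔV over 36 h = 26.51 kt → 24 h equivalent = 26.51 × 24/36 ≈ 17.67 kt.
18 kt < 30 kt ⇒ not rapid intensification.

18 kt, no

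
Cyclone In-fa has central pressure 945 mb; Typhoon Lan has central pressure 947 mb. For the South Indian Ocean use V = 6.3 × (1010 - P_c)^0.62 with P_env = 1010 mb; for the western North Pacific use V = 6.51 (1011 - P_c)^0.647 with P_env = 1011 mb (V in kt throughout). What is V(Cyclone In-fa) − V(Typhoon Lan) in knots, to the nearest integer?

-12 kt

Cyclone In-fa: ΔP = 65; V ≈ 6.3 × 65^0.62 ≈ 83.82 kt.
Typhoon Lan: ΔP = 64; V ≈ 6.51 × 64^0.647 ≈ 95.98 kt.
Difference ≈ 83.82 − 95.98 = -12.16 → -12 kt.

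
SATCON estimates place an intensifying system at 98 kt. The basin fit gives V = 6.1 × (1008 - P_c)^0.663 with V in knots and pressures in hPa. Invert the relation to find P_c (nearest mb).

942 mb

ΔP = (V / 6.1)^(1/0.663) = (98/6.1)^1.508.
98/6.1 = 16.066; 16.066^1.508 ≈ 65.89 mb.
P_c = 1008 − 65.89 = 942.11 ≈ 942 mb.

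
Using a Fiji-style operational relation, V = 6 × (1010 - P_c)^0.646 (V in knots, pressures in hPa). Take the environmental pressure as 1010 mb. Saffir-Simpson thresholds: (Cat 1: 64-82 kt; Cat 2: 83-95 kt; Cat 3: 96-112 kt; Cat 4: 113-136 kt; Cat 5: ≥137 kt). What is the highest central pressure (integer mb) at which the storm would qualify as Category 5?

Category 5 begins at V = 137 kt.
Required ΔP = (137/6)^(1/0.646) = 22.833^1.548 ≈ 126.78 mb.
P_c ≤ 1010 − 126.78 = 883.22, so the highest integer P_c is 883 mb.

883 mb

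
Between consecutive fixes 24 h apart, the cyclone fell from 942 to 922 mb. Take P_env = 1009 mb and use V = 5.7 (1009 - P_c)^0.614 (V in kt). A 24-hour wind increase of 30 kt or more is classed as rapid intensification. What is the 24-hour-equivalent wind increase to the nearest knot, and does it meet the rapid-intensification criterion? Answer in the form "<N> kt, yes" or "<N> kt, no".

13 kt, no

V₁: ΔP = 67, V ≈ 5.7 × 67^0.614 ≈ 75.35 kt.
V₂: ΔP = 87, V ≈ 5.7 × 87^0.614 ≈ 88.46 kt.
ΔV over 24 h = 13.11 kt → 24 h equivalent = 13.11 × 24/24 ≈ 13.11 kt.
13 kt < 30 kt ⇒ not rapid intensification.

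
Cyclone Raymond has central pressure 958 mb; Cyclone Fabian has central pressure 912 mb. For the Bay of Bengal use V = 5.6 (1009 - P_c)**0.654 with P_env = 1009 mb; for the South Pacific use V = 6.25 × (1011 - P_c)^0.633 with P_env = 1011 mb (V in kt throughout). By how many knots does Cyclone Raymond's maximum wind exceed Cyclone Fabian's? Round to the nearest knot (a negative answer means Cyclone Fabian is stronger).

Cyclone Raymond: ΔP = 51; V ≈ 5.6 × 51^0.654 ≈ 73.27 kt.
Cyclone Fabian: ΔP = 99; V ≈ 6.25 × 99^0.633 ≈ 114.58 kt.
Difference ≈ 73.27 − 114.58 = -41.31 → -41 kt.

-41 kt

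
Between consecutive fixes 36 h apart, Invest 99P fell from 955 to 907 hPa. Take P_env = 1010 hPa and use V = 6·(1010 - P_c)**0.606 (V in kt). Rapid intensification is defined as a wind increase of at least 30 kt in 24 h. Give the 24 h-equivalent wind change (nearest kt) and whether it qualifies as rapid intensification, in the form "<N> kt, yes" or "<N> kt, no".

V₁: ΔP = 55, V ≈ 6 × 55^0.606 ≈ 68.05 kt.
V₂: ΔP = 103, V ≈ 6 × 103^0.606 ≈ 99.52 kt.
ΔV over 36 h = 31.47 kt → 24 h equivalent = 31.47 × 24/36 ≈ 20.98 kt.
21 kt < 30 kt ⇒ not rapid intensification.

21 kt, no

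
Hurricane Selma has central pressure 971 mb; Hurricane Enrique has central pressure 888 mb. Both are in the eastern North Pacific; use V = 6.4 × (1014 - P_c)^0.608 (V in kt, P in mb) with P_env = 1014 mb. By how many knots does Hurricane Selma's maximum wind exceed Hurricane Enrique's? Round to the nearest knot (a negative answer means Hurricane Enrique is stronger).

-58 kt

Hurricane Selma: ΔP = 43; V ≈ 6.4 × 43^0.608 ≈ 63.00 kt.
Hurricane Enrique: ΔP = 126; V ≈ 6.4 × 126^0.608 ≈ 121.12 kt.
Difference ≈ 63.00 − 121.12 = -58.12 → -58 kt.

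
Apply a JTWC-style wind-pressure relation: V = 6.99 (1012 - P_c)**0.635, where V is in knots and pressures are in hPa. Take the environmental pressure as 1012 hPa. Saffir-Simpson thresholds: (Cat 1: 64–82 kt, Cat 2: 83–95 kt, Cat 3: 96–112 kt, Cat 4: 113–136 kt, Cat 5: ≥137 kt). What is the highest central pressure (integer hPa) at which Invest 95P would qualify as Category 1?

Category 1 begins at V = 64 kt.
Required ΔP = (64/6.99)^(1/0.635) = 9.156^1.575 ≈ 32.70 hPa.
P_c ≤ 1012 − 32.70 = 979.30, so the highest integer P_c is 979 hPa.

979 hPa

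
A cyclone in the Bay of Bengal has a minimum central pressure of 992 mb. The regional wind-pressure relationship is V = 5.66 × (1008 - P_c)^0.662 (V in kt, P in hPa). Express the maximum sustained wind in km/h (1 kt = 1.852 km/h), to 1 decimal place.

65.7 km/h

ΔP = 1008 − 992 = 16 mb.
V ≈ 5.66 × 16^0.662 = 5.66 × 6.268 ≈ 35.477 kt.
35.477 × 1.852 ≈ 65.70 km/h → 65.7 km/h.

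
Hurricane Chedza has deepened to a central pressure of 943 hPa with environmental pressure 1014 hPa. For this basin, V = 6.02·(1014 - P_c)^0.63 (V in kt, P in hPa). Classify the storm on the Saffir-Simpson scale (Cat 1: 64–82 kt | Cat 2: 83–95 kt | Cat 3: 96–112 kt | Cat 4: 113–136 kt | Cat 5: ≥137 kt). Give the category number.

ΔP = 1014 − 943 = 71 hPa.
V ≈ 6.02 × 71^0.63 = 6.02 × 14.67 ≈ 88 kt.
88 kt falls in the Category 2 band.

2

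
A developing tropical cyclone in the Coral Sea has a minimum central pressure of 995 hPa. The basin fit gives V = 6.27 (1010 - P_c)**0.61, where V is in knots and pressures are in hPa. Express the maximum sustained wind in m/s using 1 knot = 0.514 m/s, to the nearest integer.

17 m/s

ΔP = 1010 − 995 = 15 hPa.
V ≈ 6.27 × 15^0.61 = 6.27 × 5.217 ≈ 32.710 kt.
32.710 × 0.514 ≈ 16.81 m/s → 17 m/s.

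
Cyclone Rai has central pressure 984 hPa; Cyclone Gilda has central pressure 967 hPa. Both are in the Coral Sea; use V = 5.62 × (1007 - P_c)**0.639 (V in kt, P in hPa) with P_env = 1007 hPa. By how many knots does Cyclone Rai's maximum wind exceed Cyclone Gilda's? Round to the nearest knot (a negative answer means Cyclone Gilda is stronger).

-18 kt

Cyclone Rai: ΔP = 23; V ≈ 5.62 × 23^0.639 ≈ 41.68 kt.
Cyclone Gilda: ΔP = 40; V ≈ 5.62 × 40^0.639 ≈ 59.35 kt.
Difference ≈ 41.68 − 59.35 = -17.67 → -18 kt.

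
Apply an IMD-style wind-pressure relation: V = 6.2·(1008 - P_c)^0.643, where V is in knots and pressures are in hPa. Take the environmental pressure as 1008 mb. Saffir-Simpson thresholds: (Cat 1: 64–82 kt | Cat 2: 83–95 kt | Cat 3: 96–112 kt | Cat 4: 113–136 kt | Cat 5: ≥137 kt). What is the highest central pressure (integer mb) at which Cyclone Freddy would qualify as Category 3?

937 mb

Category 3 begins at V = 96 kt.
Required ΔP = (96/6.2)^(1/0.643) = 15.484^1.555 ≈ 70.88 mb.
P_c ≤ 1008 − 70.88 = 937.12, so the highest integer P_c is 937 mb.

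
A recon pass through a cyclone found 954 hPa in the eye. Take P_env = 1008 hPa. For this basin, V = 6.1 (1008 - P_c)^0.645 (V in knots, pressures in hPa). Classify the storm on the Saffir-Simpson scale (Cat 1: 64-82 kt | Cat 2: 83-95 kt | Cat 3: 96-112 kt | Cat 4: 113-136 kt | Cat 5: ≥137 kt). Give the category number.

ΔP = 1008 − 954 = 54 hPa.
V ≈ 6.1 × 54^0.645 = 6.1 × 13.10 ≈ 80 kt.
80 kt falls in the Category 1 band.

1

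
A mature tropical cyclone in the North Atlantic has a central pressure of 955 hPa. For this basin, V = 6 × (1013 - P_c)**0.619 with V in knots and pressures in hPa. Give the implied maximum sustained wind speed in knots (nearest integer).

74 kt

ΔP = 1013 − 955 = 58 hPa.
58^0.619 ≈ 12.347.
V ≈ 6 × 12.347 ≈ 74.1 kt.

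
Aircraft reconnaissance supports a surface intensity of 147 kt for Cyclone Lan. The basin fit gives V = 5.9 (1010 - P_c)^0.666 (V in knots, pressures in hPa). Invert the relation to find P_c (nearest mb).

885 mb

ΔP = (V / 5.9)^(1/0.666) = (147/5.9)^1.502.
147/5.9 = 24.915; 24.915^1.502 ≈ 124.97 mb.
P_c = 1010 − 124.97 = 885.03 ≈ 885 mb.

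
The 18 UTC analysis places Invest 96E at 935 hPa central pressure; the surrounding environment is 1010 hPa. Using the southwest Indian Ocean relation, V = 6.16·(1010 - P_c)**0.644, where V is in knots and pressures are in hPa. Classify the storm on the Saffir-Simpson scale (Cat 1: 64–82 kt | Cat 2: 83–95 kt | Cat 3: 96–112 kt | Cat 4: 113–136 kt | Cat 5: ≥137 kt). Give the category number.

ΔP = 1010 − 935 = 75 hPa.
V ≈ 6.16 × 75^0.644 = 6.16 × 16.13 ≈ 99 kt.
99 kt falls in the Category 3 band.

3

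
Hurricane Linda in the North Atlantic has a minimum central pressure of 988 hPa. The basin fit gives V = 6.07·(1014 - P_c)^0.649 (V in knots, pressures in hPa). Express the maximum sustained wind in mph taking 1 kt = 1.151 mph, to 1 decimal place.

57.9 mph

ΔP = 1014 − 988 = 26 hPa.
V ≈ 6.07 × 26^0.649 = 6.07 × 8.285 ≈ 50.293 kt.
50.293 × 1.151 ≈ 57.89 mph → 57.9 mph.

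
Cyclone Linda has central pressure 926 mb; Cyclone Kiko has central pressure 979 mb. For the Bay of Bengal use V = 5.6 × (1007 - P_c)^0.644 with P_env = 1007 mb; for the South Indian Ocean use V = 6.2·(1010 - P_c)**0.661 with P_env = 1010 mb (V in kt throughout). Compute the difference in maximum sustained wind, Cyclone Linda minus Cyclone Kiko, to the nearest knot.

35 kt

Cyclone Linda: ΔP = 81; V ≈ 5.6 × 81^0.644 ≈ 94.90 kt.
Cyclone Kiko: ΔP = 31; V ≈ 6.2 × 31^0.661 ≈ 60.00 kt.
Difference ≈ 94.90 − 60.00 = 34.90 → 35 kt.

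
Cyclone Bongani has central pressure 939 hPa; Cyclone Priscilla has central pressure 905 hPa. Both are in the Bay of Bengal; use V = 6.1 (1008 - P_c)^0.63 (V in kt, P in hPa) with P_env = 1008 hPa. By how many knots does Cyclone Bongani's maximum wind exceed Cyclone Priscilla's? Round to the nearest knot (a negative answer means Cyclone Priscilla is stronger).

-25 kt

Cyclone Bongani: ΔP = 69; V ≈ 6.1 × 69^0.63 ≈ 87.86 kt.
Cyclone Priscilla: ΔP = 103; V ≈ 6.1 × 103^0.63 ≈ 113.09 kt.
Difference ≈ 87.86 − 113.09 = -25.23 → -25 kt.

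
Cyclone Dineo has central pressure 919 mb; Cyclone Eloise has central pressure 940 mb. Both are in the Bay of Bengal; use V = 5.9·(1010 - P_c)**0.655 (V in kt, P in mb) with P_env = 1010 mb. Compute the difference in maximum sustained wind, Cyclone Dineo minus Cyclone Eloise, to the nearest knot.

18 kt

Cyclone Dineo: ΔP = 91; V ≈ 5.9 × 91^0.655 ≈ 113.25 kt.
Cyclone Eloise: ΔP = 70; V ≈ 5.9 × 70^0.655 ≈ 95.37 kt.
Difference ≈ 113.25 − 95.37 = 17.88 → 18 kt.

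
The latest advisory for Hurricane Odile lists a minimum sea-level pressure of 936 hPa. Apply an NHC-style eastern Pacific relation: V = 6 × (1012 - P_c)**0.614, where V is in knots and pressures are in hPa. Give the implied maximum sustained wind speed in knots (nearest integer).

ΔP = 1012 − 936 = 76 hPa.
76^0.614 ≈ 14.283.
V ≈ 6 × 14.283 ≈ 85.7 kt.

86 kt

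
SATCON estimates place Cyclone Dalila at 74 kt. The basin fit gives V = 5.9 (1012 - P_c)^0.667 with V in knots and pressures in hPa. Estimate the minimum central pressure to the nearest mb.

ΔP = (V / 5.9)^(1/0.667) = (74/5.9)^1.499.
74/5.9 = 12.542; 12.542^1.499 ≈ 44.33 mb.
P_c = 1012 − 44.33 = 967.67 ≈ 968 mb.

968 mb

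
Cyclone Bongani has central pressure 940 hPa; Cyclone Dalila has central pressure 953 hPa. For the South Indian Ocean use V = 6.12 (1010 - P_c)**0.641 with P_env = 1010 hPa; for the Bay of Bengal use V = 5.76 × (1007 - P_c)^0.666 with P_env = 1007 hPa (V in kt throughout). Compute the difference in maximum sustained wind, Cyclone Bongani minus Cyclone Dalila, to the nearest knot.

Cyclone Bongani: ΔP = 70; V ≈ 6.12 × 70^0.641 ≈ 93.21 kt.
Cyclone Dalila: ΔP = 54; V ≈ 5.76 × 54^0.666 ≈ 82.07 kt.
Difference ≈ 93.21 − 82.07 = 11.14 → 11 kt.

11 kt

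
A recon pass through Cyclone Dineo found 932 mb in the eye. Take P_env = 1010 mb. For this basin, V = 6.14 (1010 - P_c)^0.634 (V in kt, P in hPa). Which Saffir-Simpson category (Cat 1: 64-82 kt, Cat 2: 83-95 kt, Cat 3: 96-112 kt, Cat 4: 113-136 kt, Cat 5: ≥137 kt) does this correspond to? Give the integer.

3

ΔP = 1010 − 932 = 78 mb.
V ≈ 6.14 × 78^0.634 = 6.14 × 15.83 ≈ 97 kt.
97 kt falls in the Category 3 band.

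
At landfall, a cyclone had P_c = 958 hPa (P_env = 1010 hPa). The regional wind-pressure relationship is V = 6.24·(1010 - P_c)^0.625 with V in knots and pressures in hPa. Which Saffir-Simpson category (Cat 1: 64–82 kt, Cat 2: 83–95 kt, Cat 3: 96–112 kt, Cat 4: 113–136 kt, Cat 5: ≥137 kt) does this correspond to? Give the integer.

ΔP = 1010 − 958 = 52 hPa.
V ≈ 6.24 × 52^0.625 = 6.24 × 11.82 ≈ 74 kt.
74 kt falls in the Category 1 band.

1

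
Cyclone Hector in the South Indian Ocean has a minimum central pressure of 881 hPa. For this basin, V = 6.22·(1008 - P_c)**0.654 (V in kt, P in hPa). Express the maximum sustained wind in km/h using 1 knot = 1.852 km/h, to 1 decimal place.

ΔP = 1008 − 881 = 127 hPa.
V ≈ 6.22 × 127^0.654 = 6.22 × 23.762 ≈ 147.801 kt.
147.801 × 1.852 ≈ 273.73 km/h → 273.7 km/h.

273.7 km/h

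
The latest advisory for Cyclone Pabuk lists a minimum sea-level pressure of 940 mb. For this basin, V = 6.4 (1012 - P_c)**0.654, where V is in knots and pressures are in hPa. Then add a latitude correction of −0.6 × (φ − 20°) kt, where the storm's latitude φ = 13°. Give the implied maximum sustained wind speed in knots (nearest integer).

ΔP = 1012 − 940 = 72 mb.
72^0.654 ≈ 16.394.
V ≈ 6.4 × 16.394 ≈ 104.9 kt.
Latitude correction: −0.6 × (13 − 20) = 4.2 kt.
Corrected V ≈ 109.1 kt → 109 kt.

109 kt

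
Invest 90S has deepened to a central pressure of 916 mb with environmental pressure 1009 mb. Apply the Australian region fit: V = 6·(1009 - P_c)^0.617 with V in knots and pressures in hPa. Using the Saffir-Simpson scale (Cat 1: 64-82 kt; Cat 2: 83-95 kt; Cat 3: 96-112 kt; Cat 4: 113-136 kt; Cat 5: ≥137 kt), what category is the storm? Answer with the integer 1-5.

3

ΔP = 1009 − 916 = 93 mb.
V ≈ 6 × 93^0.617 = 6 × 16.39 ≈ 98 kt.
98 kt falls in the Category 3 band.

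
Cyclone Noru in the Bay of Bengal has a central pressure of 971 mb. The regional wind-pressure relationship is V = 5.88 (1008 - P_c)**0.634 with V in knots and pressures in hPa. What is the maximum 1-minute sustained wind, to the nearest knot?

58 kt

ΔP = 1008 − 971 = 37 mb.
37^0.634 ≈ 9.868.
V ≈ 5.88 × 9.868 ≈ 58.0 kt.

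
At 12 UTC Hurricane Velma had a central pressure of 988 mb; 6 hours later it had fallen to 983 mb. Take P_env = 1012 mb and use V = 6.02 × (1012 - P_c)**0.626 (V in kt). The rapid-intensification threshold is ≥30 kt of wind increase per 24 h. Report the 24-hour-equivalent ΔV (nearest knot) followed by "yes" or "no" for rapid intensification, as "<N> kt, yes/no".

V₁: ΔP = 24, V ≈ 6.02 × 24^0.626 ≈ 44.02 kt.
V₂: ΔP = 29, V ≈ 6.02 × 29^0.626 ≈ 49.55 kt.
ΔV over 6 h = 5.53 kt → 24 h equivalent = 5.53 × 24/6 ≈ 22.12 kt.
22 kt < 30 kt ⇒ not rapid intensification.

22 kt, no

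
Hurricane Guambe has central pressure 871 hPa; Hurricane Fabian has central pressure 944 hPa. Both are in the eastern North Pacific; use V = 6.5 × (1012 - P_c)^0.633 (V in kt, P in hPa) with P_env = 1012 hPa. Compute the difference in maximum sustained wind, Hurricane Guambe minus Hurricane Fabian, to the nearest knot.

55 kt

Hurricane Guambe: ΔP = 141; V ≈ 6.5 × 141^0.633 ≈ 149.06 kt.
Hurricane Fabian: ΔP = 68; V ≈ 6.5 × 68^0.633 ≈ 93.95 kt.
Difference ≈ 149.06 − 93.95 = 55.11 → 55 kt.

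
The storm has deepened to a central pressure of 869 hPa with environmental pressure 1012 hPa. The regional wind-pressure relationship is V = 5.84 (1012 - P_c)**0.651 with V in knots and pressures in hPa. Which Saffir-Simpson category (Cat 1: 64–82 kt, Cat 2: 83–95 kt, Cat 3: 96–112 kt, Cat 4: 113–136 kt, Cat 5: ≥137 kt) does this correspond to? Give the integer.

ΔP = 1012 − 869 = 143 hPa.
V ≈ 5.84 × 143^0.651 = 5.84 × 25.30 ≈ 148 kt.
148 kt falls in the Category 5 band.

5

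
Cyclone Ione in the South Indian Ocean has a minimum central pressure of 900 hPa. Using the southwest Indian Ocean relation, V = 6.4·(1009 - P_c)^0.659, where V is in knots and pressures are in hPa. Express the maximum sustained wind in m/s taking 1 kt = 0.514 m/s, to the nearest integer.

72 m/s

ΔP = 1009 − 900 = 109 hPa.
V ≈ 6.4 × 109^0.659 = 6.4 × 22.012 ≈ 140.878 kt.
140.878 × 0.514 ≈ 72.41 m/s → 72 m/s.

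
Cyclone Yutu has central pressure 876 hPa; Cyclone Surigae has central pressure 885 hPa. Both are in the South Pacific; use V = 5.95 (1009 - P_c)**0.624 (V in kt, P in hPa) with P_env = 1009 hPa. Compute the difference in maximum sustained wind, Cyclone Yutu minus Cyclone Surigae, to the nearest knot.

5 kt

Cyclone Yutu: ΔP = 133; V ≈ 5.95 × 133^0.624 ≈ 125.83 kt.
Cyclone Surigae: ΔP = 124; V ≈ 5.95 × 124^0.624 ≈ 120.45 kt.
Difference ≈ 125.83 − 120.45 = 5.38 → 5 kt.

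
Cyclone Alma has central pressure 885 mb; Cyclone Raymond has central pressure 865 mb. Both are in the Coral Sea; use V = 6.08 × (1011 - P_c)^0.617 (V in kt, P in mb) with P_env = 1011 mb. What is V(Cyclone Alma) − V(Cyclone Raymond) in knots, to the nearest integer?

-11 kt

Cyclone Alma: ΔP = 126; V ≈ 6.08 × 126^0.617 ≈ 120.18 kt.
Cyclone Raymond: ΔP = 146; V ≈ 6.08 × 146^0.617 ≈ 131.62 kt.
Difference ≈ 120.18 − 131.62 = -11.44 → -11 kt.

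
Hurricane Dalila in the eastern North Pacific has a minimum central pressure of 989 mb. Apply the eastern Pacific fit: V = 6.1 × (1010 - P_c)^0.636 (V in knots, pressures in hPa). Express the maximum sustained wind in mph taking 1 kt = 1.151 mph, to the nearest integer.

49 mph

ΔP = 1010 − 989 = 21 mb.
V ≈ 6.1 × 21^0.636 = 6.1 × 6.933 ≈ 42.292 kt.
42.292 × 1.151 ≈ 48.68 mph → 49 mph.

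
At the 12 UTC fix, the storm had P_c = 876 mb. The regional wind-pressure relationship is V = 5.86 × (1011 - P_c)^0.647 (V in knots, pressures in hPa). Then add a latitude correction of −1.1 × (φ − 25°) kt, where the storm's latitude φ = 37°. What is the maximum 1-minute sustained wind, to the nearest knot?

ΔP = 1011 − 876 = 135 mb.
135^0.647 ≈ 23.896.
V ≈ 5.86 × 23.896 ≈ 140.0 kt.
Latitude correction: −1.1 × (37 − 25) = -13.2 kt.
Corrected V ≈ 126.8 kt → 127 kt.

127 kt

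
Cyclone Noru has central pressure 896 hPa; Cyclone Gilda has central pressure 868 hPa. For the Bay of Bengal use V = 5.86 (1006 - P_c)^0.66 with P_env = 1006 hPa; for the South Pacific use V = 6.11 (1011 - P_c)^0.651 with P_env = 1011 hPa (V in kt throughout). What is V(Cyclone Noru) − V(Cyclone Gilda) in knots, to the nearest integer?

-24 kt

Cyclone Noru: ΔP = 110; V ≈ 5.86 × 110^0.66 ≈ 130.38 kt.
Cyclone Gilda: ΔP = 143; V ≈ 6.11 × 143^0.651 ≈ 154.58 kt.
Difference ≈ 130.38 − 154.58 = -24.20 → -24 kt.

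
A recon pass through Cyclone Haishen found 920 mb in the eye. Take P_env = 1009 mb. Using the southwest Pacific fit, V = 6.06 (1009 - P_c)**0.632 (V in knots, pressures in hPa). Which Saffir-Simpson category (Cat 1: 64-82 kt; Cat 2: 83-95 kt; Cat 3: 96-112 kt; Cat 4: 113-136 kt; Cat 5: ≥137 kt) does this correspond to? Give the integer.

ΔP = 1009 − 920 = 89 mb.
V ≈ 6.06 × 89^0.632 = 6.06 × 17.06 ≈ 103 kt.
103 kt falls in the Category 3 band.

3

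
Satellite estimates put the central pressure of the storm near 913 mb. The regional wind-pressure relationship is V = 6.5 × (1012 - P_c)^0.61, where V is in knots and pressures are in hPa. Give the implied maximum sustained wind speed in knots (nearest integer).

107 kt

ΔP = 1012 − 913 = 99 mb.
99^0.61 ≈ 16.494.
V ≈ 6.5 × 16.494 ≈ 107.2 kt.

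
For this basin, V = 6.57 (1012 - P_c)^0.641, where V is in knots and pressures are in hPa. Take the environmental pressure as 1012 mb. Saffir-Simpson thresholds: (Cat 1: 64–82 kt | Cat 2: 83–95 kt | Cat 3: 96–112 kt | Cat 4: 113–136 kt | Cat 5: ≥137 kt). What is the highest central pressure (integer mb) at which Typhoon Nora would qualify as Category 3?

Category 3 begins at V = 96 kt.
Required ΔP = (96/6.57)^(1/0.641) = 14.612^1.560 ≈ 65.62 mb.
P_c ≤ 1012 − 65.62 = 946.38, so the highest integer P_c is 946 mb.

946 mb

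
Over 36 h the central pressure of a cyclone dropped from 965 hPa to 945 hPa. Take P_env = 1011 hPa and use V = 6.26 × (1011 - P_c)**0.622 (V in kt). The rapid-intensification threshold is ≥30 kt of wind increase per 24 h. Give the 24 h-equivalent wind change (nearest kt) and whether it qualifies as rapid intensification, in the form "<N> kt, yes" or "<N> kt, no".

11 kt, no

V₁: ΔP = 46, V ≈ 6.26 × 46^0.622 ≈ 67.73 kt.
V₂: ΔP = 66, V ≈ 6.26 × 66^0.622 ≈ 84.79 kt.
ΔV over 36 h = 17.06 kt → 24 h equivalent = 17.06 × 24/36 ≈ 11.37 kt.
11 kt < 30 kt ⇒ not rapid intensification.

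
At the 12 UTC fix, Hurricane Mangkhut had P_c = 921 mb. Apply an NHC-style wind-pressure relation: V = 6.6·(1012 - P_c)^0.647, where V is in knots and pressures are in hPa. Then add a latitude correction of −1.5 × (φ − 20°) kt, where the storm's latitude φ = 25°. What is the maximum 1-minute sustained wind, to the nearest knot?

115 kt

ΔP = 1012 − 921 = 91 mb.
91^0.647 ≈ 18.514.
V ≈ 6.6 × 18.514 ≈ 122.2 kt.
Latitude correction: −1.5 × (25 − 20) = -7.5 kt.
Corrected V ≈ 114.7 kt → 115 kt.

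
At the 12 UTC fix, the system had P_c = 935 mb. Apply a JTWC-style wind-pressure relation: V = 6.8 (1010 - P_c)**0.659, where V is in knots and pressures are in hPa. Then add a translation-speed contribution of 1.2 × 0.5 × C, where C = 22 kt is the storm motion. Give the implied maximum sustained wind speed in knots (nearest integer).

ΔP = 1010 − 935 = 75 mb.
75^0.659 ≈ 17.205.
V ≈ 6.8 × 17.205 ≈ 117.0 kt.
Translation term: 1.2 × 0.5 × 22 = 13.2 kt.
Corrected V ≈ 130.2 kt → 130 kt.

130 kt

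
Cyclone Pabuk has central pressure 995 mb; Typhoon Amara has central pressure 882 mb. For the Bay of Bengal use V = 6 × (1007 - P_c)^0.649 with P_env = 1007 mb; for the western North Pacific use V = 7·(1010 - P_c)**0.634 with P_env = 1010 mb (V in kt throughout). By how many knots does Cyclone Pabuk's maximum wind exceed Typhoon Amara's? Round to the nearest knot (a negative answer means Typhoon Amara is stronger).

-122 kt

Cyclone Pabuk: ΔP = 12; V ≈ 6 × 12^0.649 ≈ 30.10 kt.
Typhoon Amara: ΔP = 128; V ≈ 7 × 128^0.634 ≈ 151.73 kt.
Difference ≈ 30.10 − 151.73 = -121.63 → -122 kt.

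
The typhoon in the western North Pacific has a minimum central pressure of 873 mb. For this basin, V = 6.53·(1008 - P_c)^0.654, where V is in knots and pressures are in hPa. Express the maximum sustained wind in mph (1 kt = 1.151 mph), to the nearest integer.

186 mph

ΔP = 1008 − 873 = 135 mb.
V ≈ 6.53 × 135^0.654 = 6.53 × 24.731 ≈ 161.492 kt.
161.492 × 1.151 ≈ 185.88 mph → 186 mph.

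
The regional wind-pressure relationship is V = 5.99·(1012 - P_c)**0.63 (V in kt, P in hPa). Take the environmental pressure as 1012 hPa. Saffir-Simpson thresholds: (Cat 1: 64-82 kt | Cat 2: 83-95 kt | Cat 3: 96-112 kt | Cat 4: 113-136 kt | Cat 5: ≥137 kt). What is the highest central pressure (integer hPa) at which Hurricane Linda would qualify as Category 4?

906 hPa

Category 4 begins at V = 113 kt.
Required ΔP = (113/5.99)^(1/0.63) = 18.865^1.587 ≈ 105.89 hPa.
P_c ≤ 1012 − 105.89 = 906.11, so the highest integer P_c is 906 hPa.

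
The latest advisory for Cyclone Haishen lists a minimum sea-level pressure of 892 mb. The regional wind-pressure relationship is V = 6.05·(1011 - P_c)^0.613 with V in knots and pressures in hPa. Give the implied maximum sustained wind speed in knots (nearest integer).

ΔP = 1011 − 892 = 119 mb.
119^0.613 ≈ 18.720.
V ≈ 6.05 × 18.720 ≈ 113.3 kt.

113 kt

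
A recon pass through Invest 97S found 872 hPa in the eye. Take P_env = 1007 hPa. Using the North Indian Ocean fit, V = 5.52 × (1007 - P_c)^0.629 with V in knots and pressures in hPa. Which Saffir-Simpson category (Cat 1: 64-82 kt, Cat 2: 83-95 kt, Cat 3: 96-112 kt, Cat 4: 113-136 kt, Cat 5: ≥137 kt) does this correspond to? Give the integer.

ΔP = 1007 − 872 = 135 hPa.
V ≈ 5.52 × 135^0.629 = 5.52 × 21.88 ≈ 121 kt.
121 kt falls in the Category 4 band.

4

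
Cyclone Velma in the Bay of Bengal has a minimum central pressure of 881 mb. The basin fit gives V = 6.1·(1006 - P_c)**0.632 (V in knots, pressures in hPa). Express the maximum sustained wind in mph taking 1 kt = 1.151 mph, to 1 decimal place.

148.5 mph

ΔP = 1006 − 881 = 125 mb.
V ≈ 6.1 × 125^0.632 = 6.1 × 21.147 ≈ 128.996 kt.
128.996 × 1.151 ≈ 148.47 mph → 148.5 mph.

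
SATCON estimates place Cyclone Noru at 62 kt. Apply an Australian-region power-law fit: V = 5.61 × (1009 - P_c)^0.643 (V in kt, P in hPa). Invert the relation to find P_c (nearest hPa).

ΔP = (V / 5.61)^(1/0.643) = (62/5.61)^1.555.
62/5.61 = 11.052; 11.052^1.555 ≈ 41.95 hPa.
P_c = 1009 − 41.95 = 967.05 ≈ 967 hPa.

967 hPa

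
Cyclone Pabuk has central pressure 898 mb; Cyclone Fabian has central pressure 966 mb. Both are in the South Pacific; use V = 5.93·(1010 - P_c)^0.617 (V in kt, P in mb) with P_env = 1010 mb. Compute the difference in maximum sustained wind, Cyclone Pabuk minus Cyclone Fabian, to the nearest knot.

48 kt

Cyclone Pabuk: ΔP = 112; V ≈ 5.93 × 112^0.617 ≈ 109.00 kt.
Cyclone Fabian: ΔP = 44; V ≈ 5.93 × 44^0.617 ≈ 61.24 kt.
Difference ≈ 109.00 − 61.24 = 47.76 → 48 kt.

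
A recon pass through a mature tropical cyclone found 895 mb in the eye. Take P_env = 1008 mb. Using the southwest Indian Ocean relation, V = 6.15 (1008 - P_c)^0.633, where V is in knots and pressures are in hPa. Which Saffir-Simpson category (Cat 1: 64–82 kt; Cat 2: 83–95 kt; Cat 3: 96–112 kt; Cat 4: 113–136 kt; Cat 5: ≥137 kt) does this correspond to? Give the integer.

4

ΔP = 1008 − 895 = 113 mb.
V ≈ 6.15 × 113^0.633 = 6.15 × 19.93 ≈ 123 kt.
123 kt falls in the Category 4 band.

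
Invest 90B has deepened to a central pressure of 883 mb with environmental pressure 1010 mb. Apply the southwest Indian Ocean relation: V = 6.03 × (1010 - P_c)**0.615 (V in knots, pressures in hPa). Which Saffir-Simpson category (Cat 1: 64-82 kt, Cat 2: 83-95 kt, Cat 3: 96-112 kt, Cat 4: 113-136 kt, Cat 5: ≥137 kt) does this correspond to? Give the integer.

ΔP = 1010 − 883 = 127 mb.
V ≈ 6.03 × 127^0.615 = 6.03 × 19.67 ≈ 119 kt.
119 kt falls in the Category 4 band.

4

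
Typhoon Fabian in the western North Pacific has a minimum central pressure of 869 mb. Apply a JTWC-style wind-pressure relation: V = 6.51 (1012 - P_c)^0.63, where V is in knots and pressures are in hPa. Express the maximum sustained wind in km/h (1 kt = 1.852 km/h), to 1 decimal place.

ΔP = 1012 − 869 = 143 mb.
V ≈ 6.51 × 143^0.63 = 6.51 × 22.796 ≈ 148.403 kt.
148.403 × 1.852 ≈ 274.84 km/h → 274.8 km/h.

274.8 km/h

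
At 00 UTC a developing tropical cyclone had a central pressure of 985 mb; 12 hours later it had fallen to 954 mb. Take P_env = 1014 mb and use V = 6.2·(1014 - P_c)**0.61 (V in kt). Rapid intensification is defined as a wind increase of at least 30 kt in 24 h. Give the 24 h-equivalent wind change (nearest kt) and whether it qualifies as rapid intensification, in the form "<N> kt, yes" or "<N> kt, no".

V₁: ΔP = 29, V ≈ 6.2 × 29^0.61 ≈ 48.36 kt.
V₂: ΔP = 60, V ≈ 6.2 × 60^0.61 ≈ 75.35 kt.
ΔV over 12 h = 26.99 kt → 24 h equivalent = 26.99 × 24/12 ≈ 53.98 kt.
54 kt ≥ 30 kt ⇒ rapid intensification.

54 kt, yes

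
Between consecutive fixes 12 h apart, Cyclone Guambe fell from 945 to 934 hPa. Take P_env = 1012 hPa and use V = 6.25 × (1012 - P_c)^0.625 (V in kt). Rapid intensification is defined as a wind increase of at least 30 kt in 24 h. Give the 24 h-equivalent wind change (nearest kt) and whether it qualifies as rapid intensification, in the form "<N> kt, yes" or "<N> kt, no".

V₁: ΔP = 67, V ≈ 6.25 × 67^0.625 ≈ 86.53 kt.
V₂: ΔP = 78, V ≈ 6.25 × 78^0.625 ≈ 95.16 kt.
ΔV over 12 h = 8.63 kt → 24 h equivalent = 8.63 × 24/12 ≈ 17.26 kt.
17 kt < 30 kt ⇒ not rapid intensification.

17 kt, no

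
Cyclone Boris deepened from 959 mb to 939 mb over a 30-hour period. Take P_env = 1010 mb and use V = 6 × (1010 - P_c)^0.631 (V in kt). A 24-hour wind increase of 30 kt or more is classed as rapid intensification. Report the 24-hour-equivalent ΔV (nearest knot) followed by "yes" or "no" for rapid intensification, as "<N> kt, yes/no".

13 kt, no

V₁: ΔP = 51, V ≈ 6 × 51^0.631 ≈ 71.72 kt.
V₂: ΔP = 71, V ≈ 6 × 71^0.631 ≈ 88.37 kt.
ΔV over 30 h = 16.65 kt → 24 h equivalent = 16.65 × 24/30 ≈ 13.32 kt.
13 kt < 30 kt ⇒ not rapid intensification.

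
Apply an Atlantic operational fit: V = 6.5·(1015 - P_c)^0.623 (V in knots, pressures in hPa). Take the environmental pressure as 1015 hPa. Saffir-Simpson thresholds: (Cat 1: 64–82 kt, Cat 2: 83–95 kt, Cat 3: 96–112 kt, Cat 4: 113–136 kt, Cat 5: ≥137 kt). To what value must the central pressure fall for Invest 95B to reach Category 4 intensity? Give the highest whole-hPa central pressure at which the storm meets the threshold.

917 hPa

Category 4 begins at V = 113 kt.
Required ΔP = (113/6.5)^(1/0.623) = 17.385^1.605 ≈ 97.87 hPa.
P_c ≤ 1015 − 97.87 = 917.13, so the highest integer P_c is 917 hPa.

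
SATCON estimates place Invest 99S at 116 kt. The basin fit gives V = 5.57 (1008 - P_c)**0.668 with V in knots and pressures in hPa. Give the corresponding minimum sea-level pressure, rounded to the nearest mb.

ΔP = (V / 5.57)^(1/0.668) = (116/5.57)^1.497.
116/5.57 = 20.826; 20.826^1.497 ≈ 94.18 mb.
P_c = 1008 − 94.18 = 913.82 ≈ 914 mb.

914 mb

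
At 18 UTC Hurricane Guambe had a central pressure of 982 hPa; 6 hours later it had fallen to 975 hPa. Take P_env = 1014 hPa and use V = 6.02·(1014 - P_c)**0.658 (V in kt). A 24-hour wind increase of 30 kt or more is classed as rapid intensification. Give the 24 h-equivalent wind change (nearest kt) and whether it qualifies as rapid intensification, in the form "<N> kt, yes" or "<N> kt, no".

V₁: ΔP = 32, V ≈ 6.02 × 32^0.658 ≈ 58.88 kt.
V₂: ΔP = 39, V ≈ 6.02 × 39^0.658 ≈ 67.07 kt.
ΔV over 6 h = 8.19 kt → 24 h equivalent = 8.19 × 24/6 ≈ 32.76 kt.
33 kt ≥ 30 kt ⇒ rapid intensification.

33 kt, yes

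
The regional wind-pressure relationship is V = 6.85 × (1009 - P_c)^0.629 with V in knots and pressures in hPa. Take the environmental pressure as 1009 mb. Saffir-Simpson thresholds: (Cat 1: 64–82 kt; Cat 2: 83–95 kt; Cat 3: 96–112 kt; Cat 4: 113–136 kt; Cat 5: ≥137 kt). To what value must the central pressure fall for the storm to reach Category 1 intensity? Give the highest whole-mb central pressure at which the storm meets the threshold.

Category 1 begins at V = 64 kt.
Required ΔP = (64/6.85)^(1/0.629) = 9.343^1.590 ≈ 34.91 mb.
P_c ≤ 1009 − 34.91 = 974.09, so the highest integer P_c is 974 mb.

974 mb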